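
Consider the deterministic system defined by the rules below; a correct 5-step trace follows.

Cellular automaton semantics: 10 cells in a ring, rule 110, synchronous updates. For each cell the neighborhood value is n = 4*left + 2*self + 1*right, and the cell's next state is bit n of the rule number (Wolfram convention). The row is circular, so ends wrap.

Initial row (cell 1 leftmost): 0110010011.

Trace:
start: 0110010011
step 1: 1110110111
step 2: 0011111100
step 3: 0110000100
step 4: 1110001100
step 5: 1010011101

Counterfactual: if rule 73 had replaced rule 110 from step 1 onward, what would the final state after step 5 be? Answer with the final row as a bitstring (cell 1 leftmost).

0110111011

(re-executing steps 1..5 under rule 73; state before step 1: 0110010011)
step 1: 0110000011
step 2: 0110111011
step 3: 0110101011
step 4: 0110000011
step 5: 0110111011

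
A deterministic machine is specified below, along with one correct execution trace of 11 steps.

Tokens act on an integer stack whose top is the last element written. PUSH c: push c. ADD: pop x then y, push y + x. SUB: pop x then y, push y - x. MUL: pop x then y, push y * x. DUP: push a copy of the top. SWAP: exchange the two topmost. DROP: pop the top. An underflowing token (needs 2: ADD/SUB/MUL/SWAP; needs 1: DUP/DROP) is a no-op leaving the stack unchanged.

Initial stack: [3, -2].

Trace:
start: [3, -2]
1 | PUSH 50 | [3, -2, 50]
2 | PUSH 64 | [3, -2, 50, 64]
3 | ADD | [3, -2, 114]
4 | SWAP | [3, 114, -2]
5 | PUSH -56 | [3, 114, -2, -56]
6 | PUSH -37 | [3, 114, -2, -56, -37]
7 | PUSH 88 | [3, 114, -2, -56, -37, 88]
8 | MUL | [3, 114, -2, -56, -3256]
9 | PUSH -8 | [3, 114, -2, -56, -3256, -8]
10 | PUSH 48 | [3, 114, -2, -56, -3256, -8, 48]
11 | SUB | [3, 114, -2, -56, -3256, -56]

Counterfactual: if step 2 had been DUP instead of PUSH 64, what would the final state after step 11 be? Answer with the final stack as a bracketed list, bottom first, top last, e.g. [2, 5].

(re-executing from step 2 with the substitution; state before step 2: [3, -2, 50])
2 | DUP | [3, -2, 50, 50]
3 | ADD | [3, -2, 100]
4 | SWAP | [3, 100, -2]
5 | PUSH -56 | [3, 100, -2, -56]
6 | PUSH -37 | [3, 100, -2, -56, -37]
7 | PUSH 88 | [3, 100, -2, -56, -37, 88]
8 | MUL | [3, 100, -2, -56, -3256]
9 | PUSH -8 | [3, 100, -2, -56, -3256, -8]
10 | PUSH 48 | [3, 100, -2, -56, -3256, -8, 48]
11 | SUB | [3, 100, -2, -56, -3256, -56]

[3, 100, -2, -56, -3256, -56]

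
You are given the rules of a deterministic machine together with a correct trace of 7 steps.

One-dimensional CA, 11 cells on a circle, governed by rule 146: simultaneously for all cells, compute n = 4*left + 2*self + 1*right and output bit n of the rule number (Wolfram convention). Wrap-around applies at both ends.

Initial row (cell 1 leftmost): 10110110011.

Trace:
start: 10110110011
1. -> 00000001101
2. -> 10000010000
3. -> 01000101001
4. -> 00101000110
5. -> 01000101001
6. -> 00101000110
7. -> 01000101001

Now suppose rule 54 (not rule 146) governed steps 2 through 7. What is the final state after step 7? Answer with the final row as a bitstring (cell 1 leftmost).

11110100101

(re-executing steps 2..7 under rule 54; state before step 2: 00000001101)
2. -> 10000010011
3. -> 01000111100
4. -> 11101000010
5. -> 00011100111
6. -> 10100011000
7. -> 11110100101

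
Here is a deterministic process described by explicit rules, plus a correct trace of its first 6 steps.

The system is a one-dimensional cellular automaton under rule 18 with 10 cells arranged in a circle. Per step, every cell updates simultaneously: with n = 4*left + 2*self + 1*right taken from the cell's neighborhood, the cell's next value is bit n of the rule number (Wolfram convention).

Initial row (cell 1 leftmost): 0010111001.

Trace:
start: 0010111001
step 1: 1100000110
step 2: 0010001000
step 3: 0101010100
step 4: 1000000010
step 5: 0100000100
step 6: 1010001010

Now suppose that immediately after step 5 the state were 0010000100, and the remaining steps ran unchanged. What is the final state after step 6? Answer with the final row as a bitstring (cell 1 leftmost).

0101001010

state after step 5 := 0010000100
step 6: 0101001010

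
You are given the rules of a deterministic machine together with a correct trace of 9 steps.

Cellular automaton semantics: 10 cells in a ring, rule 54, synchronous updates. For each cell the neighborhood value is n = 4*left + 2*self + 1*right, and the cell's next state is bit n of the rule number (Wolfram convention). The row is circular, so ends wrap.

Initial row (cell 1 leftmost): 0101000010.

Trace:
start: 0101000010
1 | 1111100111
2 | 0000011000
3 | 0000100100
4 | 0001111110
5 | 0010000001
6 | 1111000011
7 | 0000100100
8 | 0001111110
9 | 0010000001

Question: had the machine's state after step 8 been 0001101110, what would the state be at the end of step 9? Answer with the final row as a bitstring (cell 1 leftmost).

state after step 8 := 0001101110
9 | 0010010001

0010010001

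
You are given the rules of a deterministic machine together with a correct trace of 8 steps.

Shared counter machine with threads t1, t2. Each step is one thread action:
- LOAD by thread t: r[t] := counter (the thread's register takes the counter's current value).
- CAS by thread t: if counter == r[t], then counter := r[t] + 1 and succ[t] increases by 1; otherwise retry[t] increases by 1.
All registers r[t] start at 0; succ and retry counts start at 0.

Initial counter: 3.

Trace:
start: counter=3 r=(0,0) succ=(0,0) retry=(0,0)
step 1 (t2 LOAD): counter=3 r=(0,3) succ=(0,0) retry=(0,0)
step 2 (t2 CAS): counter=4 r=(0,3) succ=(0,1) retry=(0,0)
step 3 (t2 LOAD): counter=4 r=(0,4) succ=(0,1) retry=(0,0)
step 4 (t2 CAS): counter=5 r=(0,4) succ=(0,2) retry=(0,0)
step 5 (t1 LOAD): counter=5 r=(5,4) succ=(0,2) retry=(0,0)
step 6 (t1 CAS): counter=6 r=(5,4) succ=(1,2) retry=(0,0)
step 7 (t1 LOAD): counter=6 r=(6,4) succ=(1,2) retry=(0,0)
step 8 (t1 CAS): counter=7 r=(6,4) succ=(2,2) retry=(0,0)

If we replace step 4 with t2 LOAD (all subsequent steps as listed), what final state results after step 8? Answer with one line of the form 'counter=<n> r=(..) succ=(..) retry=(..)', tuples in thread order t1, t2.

(re-executing from step 4 with the substitution; state before step 4: counter=4 r=(0,4) succ=(0,1) retry=(0,0))
step 4 (t2 LOAD): counter=4 r=(0,4) succ=(0,1) retry=(0,0)
step 5 (t1 LOAD): counter=4 r=(4,4) succ=(0,1) retry=(0,0)
step 6 (t1 CAS): counter=5 r=(4,4) succ=(1,1) retry=(0,0)
step 7 (t1 LOAD): counter=5 r=(5,4) succ=(1,1) retry=(0,0)
step 8 (t1 CAS): counter=6 r=(5,4) succ=(2,1) retry=(0,0)

counter=6 r=(5,4) succ=(2,1) retry=(0,0)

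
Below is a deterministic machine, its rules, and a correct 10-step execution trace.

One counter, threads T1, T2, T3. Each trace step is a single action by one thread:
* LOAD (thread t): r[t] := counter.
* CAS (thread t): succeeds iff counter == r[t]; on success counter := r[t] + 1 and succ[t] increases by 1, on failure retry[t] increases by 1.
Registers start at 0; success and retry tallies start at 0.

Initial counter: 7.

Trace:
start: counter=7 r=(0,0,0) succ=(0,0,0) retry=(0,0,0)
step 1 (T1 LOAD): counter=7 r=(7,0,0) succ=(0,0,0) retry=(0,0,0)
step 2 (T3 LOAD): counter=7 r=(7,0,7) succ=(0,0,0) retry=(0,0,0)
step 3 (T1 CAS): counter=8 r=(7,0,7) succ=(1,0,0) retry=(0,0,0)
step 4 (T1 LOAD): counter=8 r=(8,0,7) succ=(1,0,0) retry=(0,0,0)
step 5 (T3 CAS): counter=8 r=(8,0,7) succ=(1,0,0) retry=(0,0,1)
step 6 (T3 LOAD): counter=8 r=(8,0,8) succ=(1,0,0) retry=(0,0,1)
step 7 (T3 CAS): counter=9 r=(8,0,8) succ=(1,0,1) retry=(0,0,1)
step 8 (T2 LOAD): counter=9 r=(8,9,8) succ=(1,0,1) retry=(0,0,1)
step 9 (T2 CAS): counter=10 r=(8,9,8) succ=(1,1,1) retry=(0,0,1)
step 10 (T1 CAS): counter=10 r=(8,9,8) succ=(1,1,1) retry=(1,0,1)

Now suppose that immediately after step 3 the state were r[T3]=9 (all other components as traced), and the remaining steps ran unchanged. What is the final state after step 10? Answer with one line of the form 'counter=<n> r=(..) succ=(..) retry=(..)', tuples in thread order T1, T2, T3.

state after step 3 := counter=8 r=(7,0,9) succ=(1,0,0) retry=(0,0,0)
step 4 (T1 LOAD): counter=8 r=(8,0,9) succ=(1,0,0) retry=(0,0,0)
step 5 (T3 CAS): counter=8 r=(8,0,9) succ=(1,0,0) retry=(0,0,1)
step 6 (T3 LOAD): counter=8 r=(8,0,8) succ=(1,0,0) retry=(0,0,1)
step 7 (T3 CAS): counter=9 r=(8,0,8) succ=(1,0,1) retry=(0,0,1)
step 8 (T2 LOAD): counter=9 r=(8,9,8) succ=(1,0,1) retry=(0,0,1)
step 9 (T2 CAS): counter=10 r=(8,9,8) succ=(1,1,1) retry=(0,0,1)
step 10 (T1 CAS): counter=10 r=(8,9,8) succ=(1,1,1) retry=(1,0,1)

counter=10 r=(8,9,8) succ=(1,1,1) retry=(1,0,1)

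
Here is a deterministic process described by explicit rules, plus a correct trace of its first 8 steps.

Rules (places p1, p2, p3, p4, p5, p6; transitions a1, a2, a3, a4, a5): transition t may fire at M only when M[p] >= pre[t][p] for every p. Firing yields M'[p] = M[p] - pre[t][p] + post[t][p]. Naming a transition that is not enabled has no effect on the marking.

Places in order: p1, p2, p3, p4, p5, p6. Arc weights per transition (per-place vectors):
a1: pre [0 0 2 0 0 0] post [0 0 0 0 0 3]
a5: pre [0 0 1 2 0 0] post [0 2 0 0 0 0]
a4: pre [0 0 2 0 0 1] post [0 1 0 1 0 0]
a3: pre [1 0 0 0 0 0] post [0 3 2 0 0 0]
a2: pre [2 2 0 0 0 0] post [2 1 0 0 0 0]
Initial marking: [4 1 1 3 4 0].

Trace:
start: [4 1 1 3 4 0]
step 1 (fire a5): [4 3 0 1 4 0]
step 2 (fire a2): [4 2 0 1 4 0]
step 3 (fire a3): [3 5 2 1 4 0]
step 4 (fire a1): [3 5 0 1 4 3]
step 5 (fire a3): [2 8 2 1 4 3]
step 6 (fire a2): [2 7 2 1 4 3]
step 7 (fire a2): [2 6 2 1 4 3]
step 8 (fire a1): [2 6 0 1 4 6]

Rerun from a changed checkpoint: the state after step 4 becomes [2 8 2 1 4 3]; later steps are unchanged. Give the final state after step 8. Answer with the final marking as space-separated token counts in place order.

1 11 2 1 4 6

state after step 4 := [2 8 2 1 4 3]
step 5 (fire a3): [1 11 4 1 4 3]
step 6 (fire a2): [1 11 4 1 4 3]
step 7 (fire a2): [1 11 4 1 4 3]
step 8 (fire a1): [1 11 2 1 4 6]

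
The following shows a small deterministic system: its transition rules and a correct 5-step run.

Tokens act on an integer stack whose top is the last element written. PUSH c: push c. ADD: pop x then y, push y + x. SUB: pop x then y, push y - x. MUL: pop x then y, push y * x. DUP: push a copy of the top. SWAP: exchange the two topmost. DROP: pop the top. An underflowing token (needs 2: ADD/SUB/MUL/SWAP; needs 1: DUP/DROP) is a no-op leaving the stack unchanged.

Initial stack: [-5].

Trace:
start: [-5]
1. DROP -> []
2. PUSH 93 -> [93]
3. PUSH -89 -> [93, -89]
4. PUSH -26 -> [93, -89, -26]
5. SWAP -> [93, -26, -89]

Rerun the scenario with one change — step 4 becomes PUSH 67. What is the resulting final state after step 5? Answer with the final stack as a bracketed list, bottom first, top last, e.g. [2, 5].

(re-executing from step 4 with the substitution; state before step 4: [93, -89])
4. PUSH 67 -> [93, -89, 67]
5. SWAP -> [93, 67, -89]

[93, 67, -89]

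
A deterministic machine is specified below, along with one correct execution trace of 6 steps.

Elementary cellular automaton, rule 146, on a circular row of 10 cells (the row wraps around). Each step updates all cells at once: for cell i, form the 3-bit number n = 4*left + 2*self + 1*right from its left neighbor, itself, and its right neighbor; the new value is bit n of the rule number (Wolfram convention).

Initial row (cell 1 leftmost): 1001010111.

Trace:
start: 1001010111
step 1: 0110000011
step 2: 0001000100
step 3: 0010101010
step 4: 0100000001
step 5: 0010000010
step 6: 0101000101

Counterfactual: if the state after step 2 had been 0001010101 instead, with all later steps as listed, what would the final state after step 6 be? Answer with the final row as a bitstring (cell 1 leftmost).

state after step 2 := 0001010101
step 3: 1010000000
step 4: 0001000001
step 5: 1010100010
step 6: 0000010100

0000010100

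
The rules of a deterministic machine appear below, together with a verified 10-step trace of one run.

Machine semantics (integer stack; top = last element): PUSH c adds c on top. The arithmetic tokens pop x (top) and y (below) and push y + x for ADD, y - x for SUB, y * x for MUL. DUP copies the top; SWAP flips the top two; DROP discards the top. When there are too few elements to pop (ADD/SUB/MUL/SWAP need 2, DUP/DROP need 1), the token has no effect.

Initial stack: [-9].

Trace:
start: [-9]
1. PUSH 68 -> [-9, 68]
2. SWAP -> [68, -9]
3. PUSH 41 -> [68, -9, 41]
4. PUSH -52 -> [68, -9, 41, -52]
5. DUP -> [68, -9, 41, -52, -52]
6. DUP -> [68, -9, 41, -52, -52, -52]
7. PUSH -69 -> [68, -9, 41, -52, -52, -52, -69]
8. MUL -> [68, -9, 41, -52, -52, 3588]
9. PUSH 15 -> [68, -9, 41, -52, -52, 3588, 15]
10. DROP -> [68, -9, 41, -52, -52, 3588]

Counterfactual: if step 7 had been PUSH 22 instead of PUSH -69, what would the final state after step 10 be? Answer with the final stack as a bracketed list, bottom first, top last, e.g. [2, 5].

(re-executing from step 7 with the substitution; state before step 7: [68, -9, 41, -52, -52, -52])
7. PUSH 22 -> [68, -9, 41, -52, -52, -52, 22]
8. MUL -> [68, -9, 41, -52, -52, -1144]
9. PUSH 15 -> [68, -9, 41, -52, -52, -1144, 15]
10. DROP -> [68, -9, 41, -52, -52, -1144]

[68, -9, 41, -52, -52, -1144]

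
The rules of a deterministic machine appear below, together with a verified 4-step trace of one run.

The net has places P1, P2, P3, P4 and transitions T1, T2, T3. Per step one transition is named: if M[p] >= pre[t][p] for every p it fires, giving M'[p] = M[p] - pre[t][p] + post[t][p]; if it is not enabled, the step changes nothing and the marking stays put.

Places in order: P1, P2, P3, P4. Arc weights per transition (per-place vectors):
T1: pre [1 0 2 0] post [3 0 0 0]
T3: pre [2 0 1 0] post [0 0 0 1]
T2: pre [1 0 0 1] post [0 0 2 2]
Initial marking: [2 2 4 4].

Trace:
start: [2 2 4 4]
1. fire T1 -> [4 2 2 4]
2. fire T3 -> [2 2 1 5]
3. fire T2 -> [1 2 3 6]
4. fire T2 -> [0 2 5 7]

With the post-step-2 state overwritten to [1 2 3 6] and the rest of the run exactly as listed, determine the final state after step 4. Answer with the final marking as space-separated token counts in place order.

state after step 2 := [1 2 3 6]
3. fire T2 -> [0 2 5 7]
4. fire T2 -> [0 2 5 7]

0 2 5 7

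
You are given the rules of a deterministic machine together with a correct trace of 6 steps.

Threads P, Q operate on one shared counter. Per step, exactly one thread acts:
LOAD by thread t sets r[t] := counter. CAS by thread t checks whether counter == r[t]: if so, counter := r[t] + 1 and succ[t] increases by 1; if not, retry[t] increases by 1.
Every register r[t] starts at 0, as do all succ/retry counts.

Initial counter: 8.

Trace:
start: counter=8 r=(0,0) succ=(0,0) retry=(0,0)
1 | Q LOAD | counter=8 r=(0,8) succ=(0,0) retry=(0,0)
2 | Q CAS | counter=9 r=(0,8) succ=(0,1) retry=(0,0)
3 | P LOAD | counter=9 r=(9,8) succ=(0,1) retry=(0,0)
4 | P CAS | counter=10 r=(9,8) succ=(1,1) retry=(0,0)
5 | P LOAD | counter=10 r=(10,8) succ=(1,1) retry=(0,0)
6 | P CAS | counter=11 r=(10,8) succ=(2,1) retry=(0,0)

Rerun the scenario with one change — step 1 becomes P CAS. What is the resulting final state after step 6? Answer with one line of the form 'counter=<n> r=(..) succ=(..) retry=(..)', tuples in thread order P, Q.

counter=10 r=(9,0) succ=(2,0) retry=(1,1)

(re-executing from step 1 with the substitution; state before step 1: counter=8 r=(0,0) succ=(0,0) retry=(0,0))
1 | P CAS | counter=8 r=(0,0) succ=(0,0) retry=(1,0)
2 | Q CAS | counter=8 r=(0,0) succ=(0,0) retry=(1,1)
3 | P LOAD | counter=8 r=(8,0) succ=(0,0) retry=(1,1)
4 | P CAS | counter=9 r=(8,0) succ=(1,0) retry=(1,1)
5 | P LOAD | counter=9 r=(9,0) succ=(1,0) retry=(1,1)
6 | P CAS | counter=10 r=(9,0) succ=(2,0) retry=(1,1)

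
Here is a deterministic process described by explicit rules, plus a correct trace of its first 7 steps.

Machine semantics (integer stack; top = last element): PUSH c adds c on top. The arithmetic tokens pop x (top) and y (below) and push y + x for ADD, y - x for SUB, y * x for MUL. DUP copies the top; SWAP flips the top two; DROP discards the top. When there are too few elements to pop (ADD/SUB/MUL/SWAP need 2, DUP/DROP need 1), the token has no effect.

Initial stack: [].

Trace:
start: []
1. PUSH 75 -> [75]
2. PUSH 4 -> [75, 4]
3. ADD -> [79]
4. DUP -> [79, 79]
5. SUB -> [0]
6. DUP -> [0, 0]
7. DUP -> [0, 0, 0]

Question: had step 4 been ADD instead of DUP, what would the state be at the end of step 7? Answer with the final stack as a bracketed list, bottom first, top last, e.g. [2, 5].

(re-executing from step 4 with the substitution; state before step 4: [79])
4. ADD -> [79]
5. SUB -> [79]
6. DUP -> [79, 79]
7. DUP -> [79, 79, 79]

[79, 79, 79]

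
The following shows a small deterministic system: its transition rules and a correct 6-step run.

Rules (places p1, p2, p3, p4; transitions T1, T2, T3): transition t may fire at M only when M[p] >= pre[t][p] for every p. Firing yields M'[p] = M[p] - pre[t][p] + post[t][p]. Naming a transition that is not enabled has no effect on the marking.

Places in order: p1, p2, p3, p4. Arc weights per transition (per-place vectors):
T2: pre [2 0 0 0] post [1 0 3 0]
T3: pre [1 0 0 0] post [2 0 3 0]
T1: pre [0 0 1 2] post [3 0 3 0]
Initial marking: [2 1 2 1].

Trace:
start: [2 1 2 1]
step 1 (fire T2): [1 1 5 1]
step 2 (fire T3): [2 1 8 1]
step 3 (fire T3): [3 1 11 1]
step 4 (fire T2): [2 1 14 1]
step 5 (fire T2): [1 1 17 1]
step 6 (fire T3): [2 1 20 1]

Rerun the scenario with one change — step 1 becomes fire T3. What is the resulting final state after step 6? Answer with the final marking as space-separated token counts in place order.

4 1 20 1

(re-executing from step 1 with the substitution; state before step 1: [2 1 2 1])
step 1 (fire T3): [3 1 5 1]
step 2 (fire T3): [4 1 8 1]
step 3 (fire T3): [5 1 11 1]
step 4 (fire T2): [4 1 14 1]
step 5 (fire T2): [3 1 17 1]
step 6 (fire T3): [4 1 20 1]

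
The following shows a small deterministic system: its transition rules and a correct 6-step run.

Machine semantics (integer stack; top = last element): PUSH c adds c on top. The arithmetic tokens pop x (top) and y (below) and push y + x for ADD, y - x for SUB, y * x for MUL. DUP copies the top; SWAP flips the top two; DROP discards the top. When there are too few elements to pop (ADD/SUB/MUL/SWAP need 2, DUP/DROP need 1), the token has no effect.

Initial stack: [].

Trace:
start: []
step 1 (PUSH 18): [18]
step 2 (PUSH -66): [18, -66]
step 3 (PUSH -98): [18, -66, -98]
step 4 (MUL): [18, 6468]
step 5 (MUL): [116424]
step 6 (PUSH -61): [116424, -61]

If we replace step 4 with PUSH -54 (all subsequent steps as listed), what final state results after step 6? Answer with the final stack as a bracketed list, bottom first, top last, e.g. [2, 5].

[18, -66, 5292, -61]

(re-executing from step 4 with the substitution; state before step 4: [18, -66, -98])
step 4 (PUSH -54): [18, -66, -98, -54]
step 5 (MUL): [18, -66, 5292]
step 6 (PUSH -61): [18, -66, 5292, -61]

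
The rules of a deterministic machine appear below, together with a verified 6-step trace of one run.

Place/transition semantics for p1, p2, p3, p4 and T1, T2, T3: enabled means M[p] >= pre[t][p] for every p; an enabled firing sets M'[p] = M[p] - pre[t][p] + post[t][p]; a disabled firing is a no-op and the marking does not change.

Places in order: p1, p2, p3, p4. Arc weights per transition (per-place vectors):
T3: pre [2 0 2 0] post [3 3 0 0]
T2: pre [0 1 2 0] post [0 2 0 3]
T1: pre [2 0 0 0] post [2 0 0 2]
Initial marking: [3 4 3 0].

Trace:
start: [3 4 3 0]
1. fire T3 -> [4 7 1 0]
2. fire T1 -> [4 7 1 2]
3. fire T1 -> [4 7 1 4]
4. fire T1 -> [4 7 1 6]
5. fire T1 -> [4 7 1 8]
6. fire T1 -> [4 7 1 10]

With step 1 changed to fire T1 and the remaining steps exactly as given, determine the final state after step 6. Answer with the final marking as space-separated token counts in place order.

(re-executing from step 1 with the substitution; state before step 1: [3 4 3 0])
1. fire T1 -> [3 4 3 2]
2. fire T1 -> [3 4 3 4]
3. fire T1 -> [3 4 3 6]
4. fire T1 -> [3 4 3 8]
5. fire T1 -> [3 4 3 10]
6. fire T1 -> [3 4 3 12]

3 4 3 12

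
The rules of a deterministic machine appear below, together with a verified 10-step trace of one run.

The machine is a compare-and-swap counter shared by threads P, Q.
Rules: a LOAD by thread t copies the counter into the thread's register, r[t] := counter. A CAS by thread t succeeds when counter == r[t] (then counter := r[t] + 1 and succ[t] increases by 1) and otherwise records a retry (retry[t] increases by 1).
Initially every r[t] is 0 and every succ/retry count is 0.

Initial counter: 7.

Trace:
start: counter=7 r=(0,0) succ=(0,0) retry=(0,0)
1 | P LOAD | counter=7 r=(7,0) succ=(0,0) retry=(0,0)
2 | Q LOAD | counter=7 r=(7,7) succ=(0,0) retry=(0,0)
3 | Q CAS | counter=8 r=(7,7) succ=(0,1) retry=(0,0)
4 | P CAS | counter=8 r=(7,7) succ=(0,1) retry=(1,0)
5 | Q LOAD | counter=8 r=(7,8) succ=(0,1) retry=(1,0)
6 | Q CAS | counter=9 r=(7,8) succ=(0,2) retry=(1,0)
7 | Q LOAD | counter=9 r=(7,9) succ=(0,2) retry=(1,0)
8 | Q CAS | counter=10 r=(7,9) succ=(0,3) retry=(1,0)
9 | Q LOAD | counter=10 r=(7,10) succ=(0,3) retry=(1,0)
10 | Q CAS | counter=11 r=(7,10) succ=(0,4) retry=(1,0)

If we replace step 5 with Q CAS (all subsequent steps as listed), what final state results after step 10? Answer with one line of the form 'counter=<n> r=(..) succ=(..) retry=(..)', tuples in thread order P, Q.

counter=10 r=(7,9) succ=(0,3) retry=(1,2)

(re-executing from step 5 with the substitution; state before step 5: counter=8 r=(7,7) succ=(0,1) retry=(1,0))
5 | Q CAS | counter=8 r=(7,7) succ=(0,1) retry=(1,1)
6 | Q CAS | counter=8 r=(7,7) succ=(0,1) retry=(1,2)
7 | Q LOAD | counter=8 r=(7,8) succ=(0,1) retry=(1,2)
8 | Q CAS | counter=9 r=(7,8) succ=(0,2) retry=(1,2)
9 | Q LOAD | counter=9 r=(7,9) succ=(0,2) retry=(1,2)
10 | Q CAS | counter=10 r=(7,9) succ=(0,3) retry=(1,2)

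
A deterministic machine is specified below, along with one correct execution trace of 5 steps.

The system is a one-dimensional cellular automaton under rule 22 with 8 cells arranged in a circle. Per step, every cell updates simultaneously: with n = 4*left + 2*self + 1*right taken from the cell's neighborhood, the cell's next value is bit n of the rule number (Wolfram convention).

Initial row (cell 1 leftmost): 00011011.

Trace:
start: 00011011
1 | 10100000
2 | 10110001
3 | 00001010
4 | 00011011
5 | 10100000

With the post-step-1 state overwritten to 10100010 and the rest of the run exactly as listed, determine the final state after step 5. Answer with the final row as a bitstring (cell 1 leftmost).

00100010

state after step 1 := 10100010
2 | 10110110
3 | 10000000
4 | 11000001
5 | 00100010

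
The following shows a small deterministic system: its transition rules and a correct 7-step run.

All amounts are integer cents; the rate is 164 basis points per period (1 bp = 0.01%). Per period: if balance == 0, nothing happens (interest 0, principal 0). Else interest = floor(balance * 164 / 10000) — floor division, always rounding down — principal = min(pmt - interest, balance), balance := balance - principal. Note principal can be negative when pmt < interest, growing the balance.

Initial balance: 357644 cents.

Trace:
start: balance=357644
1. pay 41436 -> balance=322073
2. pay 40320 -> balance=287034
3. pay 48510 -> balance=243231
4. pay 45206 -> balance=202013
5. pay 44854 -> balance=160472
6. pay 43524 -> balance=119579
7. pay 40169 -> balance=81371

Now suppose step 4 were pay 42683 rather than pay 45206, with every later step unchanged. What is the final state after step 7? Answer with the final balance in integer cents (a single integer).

(re-executing from step 4 with the substitution; state before step 4: balance=243231)
4. pay 42683 -> balance=204536
5. pay 44854 -> balance=163036
6. pay 43524 -> balance=122185
7. pay 40169 -> balance=84019

84019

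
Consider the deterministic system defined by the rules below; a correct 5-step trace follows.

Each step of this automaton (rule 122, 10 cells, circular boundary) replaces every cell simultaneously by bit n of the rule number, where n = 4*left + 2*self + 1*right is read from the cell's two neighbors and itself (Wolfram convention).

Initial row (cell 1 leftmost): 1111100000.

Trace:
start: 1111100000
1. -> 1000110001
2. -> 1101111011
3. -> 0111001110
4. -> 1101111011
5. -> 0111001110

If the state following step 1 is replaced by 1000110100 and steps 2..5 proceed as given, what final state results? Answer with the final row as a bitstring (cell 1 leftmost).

state after step 1 := 1000110100
2. -> 0101111011
3. -> 1011001111
4. -> 1111111000
5. -> 1000001101

1000001101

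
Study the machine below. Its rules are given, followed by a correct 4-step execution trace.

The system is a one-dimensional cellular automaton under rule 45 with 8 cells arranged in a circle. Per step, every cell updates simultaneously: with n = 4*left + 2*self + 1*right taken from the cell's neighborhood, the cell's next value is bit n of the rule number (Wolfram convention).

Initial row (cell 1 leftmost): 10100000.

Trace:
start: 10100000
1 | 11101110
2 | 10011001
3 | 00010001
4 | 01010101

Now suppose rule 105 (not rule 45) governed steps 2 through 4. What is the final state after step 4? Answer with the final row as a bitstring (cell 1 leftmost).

(re-executing steps 2..4 under rule 105; state before step 2: 11101110)
2 | 10111011
3 | 11101110
4 | 10111011

10111011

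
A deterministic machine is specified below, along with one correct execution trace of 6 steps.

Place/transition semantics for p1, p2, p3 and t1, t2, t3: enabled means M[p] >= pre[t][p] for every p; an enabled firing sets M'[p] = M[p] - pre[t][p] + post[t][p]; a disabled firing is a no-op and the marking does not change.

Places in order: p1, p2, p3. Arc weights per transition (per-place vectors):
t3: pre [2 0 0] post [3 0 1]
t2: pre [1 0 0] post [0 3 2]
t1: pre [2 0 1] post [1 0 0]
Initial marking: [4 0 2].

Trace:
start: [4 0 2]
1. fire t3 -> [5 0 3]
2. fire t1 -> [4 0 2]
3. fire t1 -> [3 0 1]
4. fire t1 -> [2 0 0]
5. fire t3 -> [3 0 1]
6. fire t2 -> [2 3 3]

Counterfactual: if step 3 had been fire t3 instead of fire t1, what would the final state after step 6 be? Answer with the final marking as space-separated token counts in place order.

(re-executing from step 3 with the substitution; state before step 3: [4 0 2])
3. fire t3 -> [5 0 3]
4. fire t1 -> [4 0 2]
5. fire t3 -> [5 0 3]
6. fire t2 -> [4 3 5]

4 3 5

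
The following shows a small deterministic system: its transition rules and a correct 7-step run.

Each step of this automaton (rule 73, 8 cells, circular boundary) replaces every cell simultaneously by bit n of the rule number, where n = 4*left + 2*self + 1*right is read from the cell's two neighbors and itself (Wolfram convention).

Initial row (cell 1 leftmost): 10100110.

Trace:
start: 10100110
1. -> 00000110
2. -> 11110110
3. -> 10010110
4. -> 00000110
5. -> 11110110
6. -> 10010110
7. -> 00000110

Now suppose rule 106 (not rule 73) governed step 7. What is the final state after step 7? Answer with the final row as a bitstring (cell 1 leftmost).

(re-executing step 7 under rule 106; state before step 7: 10010110)
7. -> 00101111

00101111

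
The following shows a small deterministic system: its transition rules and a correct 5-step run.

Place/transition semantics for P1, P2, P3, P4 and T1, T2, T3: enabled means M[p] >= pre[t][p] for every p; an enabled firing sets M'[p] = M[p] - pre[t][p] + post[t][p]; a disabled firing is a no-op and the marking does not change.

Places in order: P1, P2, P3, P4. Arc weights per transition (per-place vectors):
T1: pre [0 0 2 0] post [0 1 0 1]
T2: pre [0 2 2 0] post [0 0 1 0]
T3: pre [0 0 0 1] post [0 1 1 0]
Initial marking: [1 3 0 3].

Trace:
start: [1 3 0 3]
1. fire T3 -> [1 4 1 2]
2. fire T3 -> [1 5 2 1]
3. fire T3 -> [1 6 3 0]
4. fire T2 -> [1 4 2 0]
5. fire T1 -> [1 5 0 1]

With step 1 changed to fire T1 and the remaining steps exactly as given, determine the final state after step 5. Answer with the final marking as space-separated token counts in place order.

(re-executing from step 1 with the substitution; state before step 1: [1 3 0 3])
1. fire T1 -> [1 3 0 3]
2. fire T3 -> [1 4 1 2]
3. fire T3 -> [1 5 2 1]
4. fire T2 -> [1 3 1 1]
5. fire T1 -> [1 3 1 1]

1 3 1 1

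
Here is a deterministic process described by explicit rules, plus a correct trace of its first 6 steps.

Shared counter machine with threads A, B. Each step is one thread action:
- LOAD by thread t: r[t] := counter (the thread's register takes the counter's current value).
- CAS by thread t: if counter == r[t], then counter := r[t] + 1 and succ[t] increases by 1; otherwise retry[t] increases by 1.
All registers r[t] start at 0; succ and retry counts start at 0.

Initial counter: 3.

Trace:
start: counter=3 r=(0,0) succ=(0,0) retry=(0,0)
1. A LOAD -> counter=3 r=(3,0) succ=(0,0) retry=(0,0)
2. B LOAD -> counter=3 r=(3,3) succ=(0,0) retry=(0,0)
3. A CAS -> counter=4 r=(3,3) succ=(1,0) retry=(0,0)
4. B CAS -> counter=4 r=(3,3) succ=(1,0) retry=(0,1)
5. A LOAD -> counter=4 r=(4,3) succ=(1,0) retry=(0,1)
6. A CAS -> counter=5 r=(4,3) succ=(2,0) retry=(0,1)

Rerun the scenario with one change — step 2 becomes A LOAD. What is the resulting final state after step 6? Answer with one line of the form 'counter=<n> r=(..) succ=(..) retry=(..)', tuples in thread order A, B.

counter=5 r=(4,0) succ=(2,0) retry=(0,1)

(re-executing from step 2 with the substitution; state before step 2: counter=3 r=(3,0) succ=(0,0) retry=(0,0))
2. A LOAD -> counter=3 r=(3,0) succ=(0,0) retry=(0,0)
3. A CAS -> counter=4 r=(3,0) succ=(1,0) retry=(0,0)
4. B CAS -> counter=4 r=(3,0) succ=(1,0) retry=(0,1)
5. A LOAD -> counter=4 r=(4,0) succ=(1,0) retry=(0,1)
6. A CAS -> counter=5 r=(4,0) succ=(2,0) retry=(0,1)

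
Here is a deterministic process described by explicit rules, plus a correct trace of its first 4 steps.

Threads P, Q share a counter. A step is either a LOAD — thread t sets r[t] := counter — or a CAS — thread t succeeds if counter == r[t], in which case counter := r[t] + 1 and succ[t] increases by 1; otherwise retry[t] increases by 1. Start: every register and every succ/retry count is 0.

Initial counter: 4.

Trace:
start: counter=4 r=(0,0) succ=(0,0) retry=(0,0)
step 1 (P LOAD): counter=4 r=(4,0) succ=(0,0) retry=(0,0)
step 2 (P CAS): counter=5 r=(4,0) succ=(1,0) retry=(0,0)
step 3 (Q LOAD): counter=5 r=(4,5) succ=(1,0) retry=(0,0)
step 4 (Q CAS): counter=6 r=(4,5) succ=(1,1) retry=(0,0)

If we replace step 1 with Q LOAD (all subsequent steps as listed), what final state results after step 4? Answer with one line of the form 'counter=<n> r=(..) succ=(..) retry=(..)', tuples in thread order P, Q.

counter=5 r=(0,4) succ=(0,1) retry=(1,0)

(re-executing from step 1 with the substitution; state before step 1: counter=4 r=(0,0) succ=(0,0) retry=(0,0))
step 1 (Q LOAD): counter=4 r=(0,4) succ=(0,0) retry=(0,0)
step 2 (P CAS): counter=4 r=(0,4) succ=(0,0) retry=(1,0)
step 3 (Q LOAD): counter=4 r=(0,4) succ=(0,0) retry=(1,0)
step 4 (Q CAS): counter=5 r=(0,4) succ=(0,1) retry=(1,0)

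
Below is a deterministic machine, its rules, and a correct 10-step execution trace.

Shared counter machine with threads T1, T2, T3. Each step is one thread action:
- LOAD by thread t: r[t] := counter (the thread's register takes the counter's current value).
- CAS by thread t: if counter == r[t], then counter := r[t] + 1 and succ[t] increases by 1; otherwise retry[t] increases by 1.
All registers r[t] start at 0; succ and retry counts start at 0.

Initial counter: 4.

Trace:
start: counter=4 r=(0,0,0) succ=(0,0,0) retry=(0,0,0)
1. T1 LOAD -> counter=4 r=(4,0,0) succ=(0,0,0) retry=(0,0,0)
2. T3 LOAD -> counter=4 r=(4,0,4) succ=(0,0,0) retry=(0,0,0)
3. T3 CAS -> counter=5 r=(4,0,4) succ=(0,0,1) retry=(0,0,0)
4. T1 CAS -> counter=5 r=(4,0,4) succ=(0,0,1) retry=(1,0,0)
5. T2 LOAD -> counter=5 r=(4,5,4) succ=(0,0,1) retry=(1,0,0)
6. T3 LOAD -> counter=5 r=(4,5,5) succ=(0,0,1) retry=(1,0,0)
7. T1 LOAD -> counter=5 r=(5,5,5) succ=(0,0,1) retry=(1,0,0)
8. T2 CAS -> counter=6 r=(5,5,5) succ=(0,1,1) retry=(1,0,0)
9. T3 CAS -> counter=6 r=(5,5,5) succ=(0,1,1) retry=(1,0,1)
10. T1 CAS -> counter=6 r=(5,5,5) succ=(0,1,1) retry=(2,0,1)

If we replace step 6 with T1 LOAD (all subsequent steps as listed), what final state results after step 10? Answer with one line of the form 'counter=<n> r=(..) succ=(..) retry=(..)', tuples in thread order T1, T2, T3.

(re-executing from step 6 with the substitution; state before step 6: counter=5 r=(4,5,4) succ=(0,0,1) retry=(1,0,0))
6. T1 LOAD -> counter=5 r=(5,5,4) succ=(0,0,1) retry=(1,0,0)
7. T1 LOAD -> counter=5 r=(5,5,4) succ=(0,0,1) retry=(1,0,0)
8. T2 CAS -> counter=6 r=(5,5,4) succ=(0,1,1) retry=(1,0,0)
9. T3 CAS -> counter=6 r=(5,5,4) succ=(0,1,1) retry=(1,0,1)
10. T1 CAS -> counter=6 r=(5,5,4) succ=(0,1,1) retry=(2,0,1)

counter=6 r=(5,5,4) succ=(0,1,1) retry=(2,0,1)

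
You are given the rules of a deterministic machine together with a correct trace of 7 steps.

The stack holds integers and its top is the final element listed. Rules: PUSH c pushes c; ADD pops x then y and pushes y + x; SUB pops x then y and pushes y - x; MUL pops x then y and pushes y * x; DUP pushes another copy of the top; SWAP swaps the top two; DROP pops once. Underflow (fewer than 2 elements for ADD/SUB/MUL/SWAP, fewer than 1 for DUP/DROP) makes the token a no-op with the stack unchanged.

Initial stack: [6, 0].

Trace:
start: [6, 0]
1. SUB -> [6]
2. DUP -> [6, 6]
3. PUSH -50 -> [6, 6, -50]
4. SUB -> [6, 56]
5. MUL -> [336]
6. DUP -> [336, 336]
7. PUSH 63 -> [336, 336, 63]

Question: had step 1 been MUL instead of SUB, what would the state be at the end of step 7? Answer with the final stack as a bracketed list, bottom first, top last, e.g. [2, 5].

[0, 0, 63]

(re-executing from step 1 with the substitution; state before step 1: [6, 0])
1. MUL -> [0]
2. DUP -> [0, 0]
3. PUSH -50 -> [0, 0, -50]
4. SUB -> [0, 50]
5. MUL -> [0]
6. DUP -> [0, 0]
7. PUSH 63 -> [0, 0, 63]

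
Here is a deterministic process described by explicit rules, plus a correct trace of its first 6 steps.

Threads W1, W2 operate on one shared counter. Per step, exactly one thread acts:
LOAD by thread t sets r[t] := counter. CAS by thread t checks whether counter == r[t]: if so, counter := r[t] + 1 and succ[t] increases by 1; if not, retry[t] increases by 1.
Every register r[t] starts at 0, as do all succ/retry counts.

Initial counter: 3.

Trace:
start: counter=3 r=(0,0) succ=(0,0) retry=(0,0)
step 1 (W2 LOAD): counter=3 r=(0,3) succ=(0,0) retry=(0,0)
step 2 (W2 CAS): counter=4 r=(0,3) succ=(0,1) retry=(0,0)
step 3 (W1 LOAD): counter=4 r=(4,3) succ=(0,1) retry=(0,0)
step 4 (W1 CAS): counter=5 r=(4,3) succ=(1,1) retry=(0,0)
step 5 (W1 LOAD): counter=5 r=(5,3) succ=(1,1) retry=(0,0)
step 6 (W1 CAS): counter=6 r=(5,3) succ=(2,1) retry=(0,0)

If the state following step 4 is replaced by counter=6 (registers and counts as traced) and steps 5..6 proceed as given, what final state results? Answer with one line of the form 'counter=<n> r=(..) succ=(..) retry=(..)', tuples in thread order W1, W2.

counter=7 r=(6,3) succ=(2,1) retry=(0,0)

state after step 4 := counter=6 r=(4,3) succ=(1,1) retry=(0,0)
step 5 (W1 LOAD): counter=6 r=(6,3) succ=(1,1) retry=(0,0)
step 6 (W1 CAS): counter=7 r=(6,3) succ=(2,1) retry=(0,0)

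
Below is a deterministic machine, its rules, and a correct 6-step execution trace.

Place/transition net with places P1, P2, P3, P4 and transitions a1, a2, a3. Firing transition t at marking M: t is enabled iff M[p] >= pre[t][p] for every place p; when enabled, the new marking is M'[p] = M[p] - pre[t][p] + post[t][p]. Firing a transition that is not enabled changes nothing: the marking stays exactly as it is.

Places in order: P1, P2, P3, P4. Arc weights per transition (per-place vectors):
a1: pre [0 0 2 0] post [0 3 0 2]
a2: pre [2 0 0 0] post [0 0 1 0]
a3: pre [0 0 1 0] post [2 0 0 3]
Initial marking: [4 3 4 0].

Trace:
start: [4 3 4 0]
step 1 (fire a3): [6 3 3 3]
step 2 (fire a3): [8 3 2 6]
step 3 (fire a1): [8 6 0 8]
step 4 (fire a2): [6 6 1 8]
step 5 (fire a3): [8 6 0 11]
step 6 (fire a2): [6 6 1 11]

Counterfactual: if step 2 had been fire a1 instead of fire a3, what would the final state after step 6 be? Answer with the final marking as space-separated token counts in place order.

4 6 2 8

(re-executing from step 2 with the substitution; state before step 2: [6 3 3 3])
step 2 (fire a1): [6 6 1 5]
step 3 (fire a1): [6 6 1 5]
step 4 (fire a2): [4 6 2 5]
step 5 (fire a3): [6 6 1 8]
step 6 (fire a2): [4 6 2 8]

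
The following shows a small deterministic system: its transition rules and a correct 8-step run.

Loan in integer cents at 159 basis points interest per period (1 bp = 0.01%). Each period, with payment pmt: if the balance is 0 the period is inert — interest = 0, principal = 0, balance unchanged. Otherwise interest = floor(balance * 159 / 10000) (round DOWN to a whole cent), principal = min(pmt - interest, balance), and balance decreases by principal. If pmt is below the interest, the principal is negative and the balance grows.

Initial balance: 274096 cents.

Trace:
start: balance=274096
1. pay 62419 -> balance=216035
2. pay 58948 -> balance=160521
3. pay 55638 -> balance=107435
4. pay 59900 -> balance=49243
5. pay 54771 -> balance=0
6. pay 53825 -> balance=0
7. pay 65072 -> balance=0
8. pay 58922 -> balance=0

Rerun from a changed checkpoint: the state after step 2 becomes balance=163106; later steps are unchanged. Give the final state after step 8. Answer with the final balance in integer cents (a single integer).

state after step 2 := balance=163106
3. pay 55638 -> balance=110061
4. pay 59900 -> balance=51910
5. pay 54771 -> balance=0
6. pay 53825 -> balance=0
7. pay 65072 -> balance=0
8. pay 58922 -> balance=0

0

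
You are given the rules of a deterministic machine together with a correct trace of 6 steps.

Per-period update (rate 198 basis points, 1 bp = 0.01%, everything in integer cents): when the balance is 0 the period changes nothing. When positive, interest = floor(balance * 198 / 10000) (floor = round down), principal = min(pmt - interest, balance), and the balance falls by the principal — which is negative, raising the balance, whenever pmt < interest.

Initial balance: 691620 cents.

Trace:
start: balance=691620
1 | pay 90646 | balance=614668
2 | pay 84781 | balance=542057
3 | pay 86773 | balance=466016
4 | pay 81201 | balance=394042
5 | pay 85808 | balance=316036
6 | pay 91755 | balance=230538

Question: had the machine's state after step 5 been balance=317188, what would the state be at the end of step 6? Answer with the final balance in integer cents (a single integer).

state after step 5 := balance=317188
6 | pay 91755 | balance=231713

231713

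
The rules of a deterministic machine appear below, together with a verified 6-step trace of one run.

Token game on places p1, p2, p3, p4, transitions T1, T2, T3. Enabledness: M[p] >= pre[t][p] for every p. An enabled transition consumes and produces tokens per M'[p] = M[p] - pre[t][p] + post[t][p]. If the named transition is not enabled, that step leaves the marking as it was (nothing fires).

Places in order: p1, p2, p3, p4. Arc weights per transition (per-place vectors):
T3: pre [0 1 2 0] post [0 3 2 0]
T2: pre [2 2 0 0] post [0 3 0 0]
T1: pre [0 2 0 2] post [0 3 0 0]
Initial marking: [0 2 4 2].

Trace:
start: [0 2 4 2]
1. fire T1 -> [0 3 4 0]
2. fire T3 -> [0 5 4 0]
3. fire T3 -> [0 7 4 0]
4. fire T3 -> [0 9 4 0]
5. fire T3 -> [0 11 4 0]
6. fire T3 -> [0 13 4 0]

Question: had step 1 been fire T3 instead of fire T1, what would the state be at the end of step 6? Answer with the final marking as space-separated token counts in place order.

(re-executing from step 1 with the substitution; state before step 1: [0 2 4 2])
1. fire T3 -> [0 4 4 2]
2. fire T3 -> [0 6 4 2]
3. fire T3 -> [0 8 4 2]
4. fire T3 -> [0 10 4 2]
5. fire T3 -> [0 12 4 2]
6. fire T3 -> [0 14 4 2]

0 14 4 2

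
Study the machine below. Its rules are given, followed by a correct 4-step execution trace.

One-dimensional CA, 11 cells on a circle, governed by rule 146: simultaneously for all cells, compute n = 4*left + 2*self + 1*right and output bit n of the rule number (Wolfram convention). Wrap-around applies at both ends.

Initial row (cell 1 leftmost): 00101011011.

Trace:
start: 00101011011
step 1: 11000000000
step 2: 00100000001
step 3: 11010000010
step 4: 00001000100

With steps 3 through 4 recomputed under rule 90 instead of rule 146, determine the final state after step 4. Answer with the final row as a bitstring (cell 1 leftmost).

11001000100

(re-executing steps 3..4 under rule 90; state before step 3: 00100000001)
step 3: 11010000010
step 4: 11001000100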